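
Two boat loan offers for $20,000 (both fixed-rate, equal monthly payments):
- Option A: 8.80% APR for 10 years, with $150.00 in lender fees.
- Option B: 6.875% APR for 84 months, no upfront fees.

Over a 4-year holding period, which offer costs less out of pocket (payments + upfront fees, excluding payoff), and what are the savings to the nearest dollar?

Option A by $2,223

Option A: at 8.80% the monthly rate is 0.0073333, so the payment is 20,000 × 0.0073333 / (1 − 1.0073333^−120) = $251.19.
Option B: at 6.875% the monthly rate is 0.0057292, so the payment is 20,000 × 0.0057292 / (1 − 1.0057292^−84) = $300.63.
Over 48 months: Option A costs 48 × $251.19 + $150.00 = $12,207.12; Option B costs 48 × $300.63 = $14,430.24.
Option A is cheaper by $14,430.24 − $12,207.12 = $2,223.12.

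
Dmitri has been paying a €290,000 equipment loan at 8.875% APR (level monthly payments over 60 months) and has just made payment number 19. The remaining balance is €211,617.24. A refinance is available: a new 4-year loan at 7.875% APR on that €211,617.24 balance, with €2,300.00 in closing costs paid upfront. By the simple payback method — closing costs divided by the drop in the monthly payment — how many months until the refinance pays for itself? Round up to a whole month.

3 months

Current payment = 290,000 × 8.875%/12 / (1 − (1+0.0073958)^−60) = €6,002.34.
Refinanced payment = 211,617.24 × 0.0065625 / (1 − (1+0.0065625)^−48) = €5,153.79.
Monthly savings = €6,002.34 − €5,153.79 = €848.55.
Break-even = €2,300.00 / €848.55 = 2.71 → 3 months.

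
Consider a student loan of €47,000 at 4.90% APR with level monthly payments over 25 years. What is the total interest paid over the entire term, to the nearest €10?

At 4.90% the monthly rate is 0.0040833, so the payment is 47,000 × 0.0040833 / (1 − 1.0040833^−300) = €272.03.
Total paid = 300 × €272.03 = €81,609.00; interest = €81,609.00 − €47,000 = €34,609.00.

€34,610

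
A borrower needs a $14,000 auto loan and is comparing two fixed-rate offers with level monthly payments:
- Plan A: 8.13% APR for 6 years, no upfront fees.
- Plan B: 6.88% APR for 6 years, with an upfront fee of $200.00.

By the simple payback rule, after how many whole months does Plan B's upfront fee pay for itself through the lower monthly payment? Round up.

Plan A: monthly rate = 8.13%/12 = 0.0067750; payment = 14,000 × 0.0067750 / (1 − (1+0.0067750)^−72) = $246.35.
Plan B: at 6.88% the monthly rate is 0.0057333, so the payment is 14,000 × 0.0057333 / (1 − 1.0057333^−72) = $237.88.
Monthly savings = $246.35 − $237.88 = $8.47.
Break-even = $200.00 / $8.47 = 23.61 → 24 months.

24 months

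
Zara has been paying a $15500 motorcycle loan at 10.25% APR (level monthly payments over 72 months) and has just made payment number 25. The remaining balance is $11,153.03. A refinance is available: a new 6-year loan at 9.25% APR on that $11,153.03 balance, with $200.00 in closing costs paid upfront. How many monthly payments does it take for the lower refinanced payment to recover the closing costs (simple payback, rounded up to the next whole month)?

Current payment = 15,500 × 10.25%/12 / (1 − (1+0.0085417)^−72) = $289.11.
Refinanced payment = 11,153.03 × 0.0077083 / (1 − (1+0.0077083)^−72) = $202.43.
Monthly savings = $289.11 − $202.43 = $86.68.
Break-even = $200.00 / $86.68 = 2.31 → 3 months.

3 months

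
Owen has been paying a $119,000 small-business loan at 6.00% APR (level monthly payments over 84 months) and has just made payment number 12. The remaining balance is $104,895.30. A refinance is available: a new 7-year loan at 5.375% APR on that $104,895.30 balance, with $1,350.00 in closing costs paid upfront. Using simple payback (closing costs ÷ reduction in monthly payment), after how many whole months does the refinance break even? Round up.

Current payment = 119,000 × 6%/12 / (1 − (1+0.0050000)^−84) = $1,738.42.
Refinanced payment = 104,895.30 × 0.0044792 / (1 − (1+0.0044792)^−84) = $1,501.13.
Monthly savings = $1,738.42 − $1,501.13 = $237.29.
Break-even = $1,350.00 / $237.29 = 5.69 → 6 months.

6 months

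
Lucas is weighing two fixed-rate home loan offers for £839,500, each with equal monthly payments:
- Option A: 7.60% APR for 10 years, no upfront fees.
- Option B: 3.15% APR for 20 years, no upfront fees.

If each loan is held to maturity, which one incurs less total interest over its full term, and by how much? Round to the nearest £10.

Option A: at 7.60% the monthly rate is 0.0063333, so the payment is 839,500 × 0.0063333 / (1 − 1.0063333^−120) = £10,008.88.
Total interest on Option A = 120 × £10,008.88 − £839,500 = £361,565.60.
Option B: monthly rate = 3.15%/12 = 0.0026250; payment = 839,500 × 0.0026250 / (1 − (1+0.0026250)^−240) = £4,719.14.
Total interest on Option B = 240 × £4,719.14 − £839,500 = £293,093.60.
Option B is lower by £68,472.00.

Option B by £68,470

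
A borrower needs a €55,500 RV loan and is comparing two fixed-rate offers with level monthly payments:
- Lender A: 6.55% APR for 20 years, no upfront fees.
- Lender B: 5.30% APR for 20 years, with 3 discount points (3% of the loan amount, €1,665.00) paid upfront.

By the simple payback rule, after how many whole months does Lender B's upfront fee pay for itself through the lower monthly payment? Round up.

42 months

Lender A: at 6.55% the monthly rate is 0.0054583, so the payment is 55,500 × 0.0054583 / (1 − 1.0054583^−240) = €415.43.
Lender B: monthly rate = 5.3%/12 = 0.0044167; payment = 55,500 × 0.0044167 / (1 − (1+0.0044167)^−240) = €375.54.
Monthly savings = €415.43 − €375.54 = €39.89.
Break-even = €1,665.00 / €39.89 = 41.74 → 42 months.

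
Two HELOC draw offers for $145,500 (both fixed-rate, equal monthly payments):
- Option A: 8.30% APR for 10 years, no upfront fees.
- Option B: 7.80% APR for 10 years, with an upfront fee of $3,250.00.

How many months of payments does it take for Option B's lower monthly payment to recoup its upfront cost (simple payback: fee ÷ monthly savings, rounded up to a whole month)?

85 months

Option A: monthly rate = 8.3%/12 = 0.0069167; payment = 145,500 × 0.0069167 / (1 − (1+0.0069167)^−120) = $1,788.47.
Option B: at 7.80% the monthly rate is 0.0065000, so the payment is 145,500 × 0.0065000 / (1 − 1.0065000^−120) = $1,749.98.
Monthly savings = $1,788.47 − $1,749.98 = $38.49.
Break-even = $3,250.00 / $38.49 = 84.44 → 85 months.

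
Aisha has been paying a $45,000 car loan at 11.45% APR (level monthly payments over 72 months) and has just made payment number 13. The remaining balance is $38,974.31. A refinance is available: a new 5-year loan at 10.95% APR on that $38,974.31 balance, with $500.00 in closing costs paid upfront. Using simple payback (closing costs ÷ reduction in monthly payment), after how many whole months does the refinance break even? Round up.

25 months

Current payment = 45,000 × 11.45%/12 / (1 − (1+0.0095417)^−72) = $866.94.
Refinanced payment = 38,974.31 × 0.0091250 / (1 − (1+0.0091250)^−60) = $846.42.
Monthly savings = $866.94 − $846.42 = $20.52.
Break-even = $500.00 / $20.52 = 24.37 → 25 months.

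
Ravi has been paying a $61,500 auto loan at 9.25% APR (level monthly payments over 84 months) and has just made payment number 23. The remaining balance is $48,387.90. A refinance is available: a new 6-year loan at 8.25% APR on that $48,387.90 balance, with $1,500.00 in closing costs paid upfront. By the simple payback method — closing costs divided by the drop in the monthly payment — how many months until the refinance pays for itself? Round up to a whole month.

11 months

Current payment = 61,500 × 9.25%/12 / (1 − (1+0.0077083)^−84) = $997.30.
Refinanced payment = 48,387.90 × 0.0068750 / (1 − (1+0.0068750)^−72) = $854.32.
Monthly savings = $997.30 − $854.32 = $142.98.
Break-even = $1,500.00 / $142.98 = 10.49 → 11 months.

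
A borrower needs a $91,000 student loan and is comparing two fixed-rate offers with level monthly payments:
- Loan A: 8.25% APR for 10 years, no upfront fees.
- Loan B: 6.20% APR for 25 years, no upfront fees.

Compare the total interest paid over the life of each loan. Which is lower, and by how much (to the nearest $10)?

Loan A: monthly rate = 8.25%/12 = 0.0068750; payment = 91,000 × 0.0068750 / (1 − (1+0.0068750)^−120) = $1,116.14.
Total interest on Loan A = 120 × $1,116.14 − $91,000 = $42,936.80.
Loan B: monthly rate = 6.2%/12 = 0.0051667; payment = 91,000 × 0.0051667 / (1 − (1+0.0051667)^−300) = $597.49.
Total interest on Loan B = 300 × $597.49 − $91,000 = $88,247.00.
Loan A is lower by $45,310.20.

Loan A by $45,310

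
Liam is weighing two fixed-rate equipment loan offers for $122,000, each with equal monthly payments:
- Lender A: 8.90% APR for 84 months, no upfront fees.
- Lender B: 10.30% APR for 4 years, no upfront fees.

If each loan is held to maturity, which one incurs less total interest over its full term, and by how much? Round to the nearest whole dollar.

Lender A: monthly rate = 8.9%/12 = 0.0074167; payment = 122,000 × 0.0074167 / (1 − (1+0.0074167)^−84) = $1,956.68.
Total interest on Lender A = 84 × $1,956.68 − $122,000 = $42,361.12.
Lender B: monthly rate = 10.3%/12 = 0.0085833; payment = 122,000 × 0.0085833 / (1 − (1+0.0085833)^−48) = $3,111.84.
Total interest on Lender B = 48 × $3,111.84 − $122,000 = $27,368.32.
Lender B is lower by $14,992.80.

Lender B by $14,993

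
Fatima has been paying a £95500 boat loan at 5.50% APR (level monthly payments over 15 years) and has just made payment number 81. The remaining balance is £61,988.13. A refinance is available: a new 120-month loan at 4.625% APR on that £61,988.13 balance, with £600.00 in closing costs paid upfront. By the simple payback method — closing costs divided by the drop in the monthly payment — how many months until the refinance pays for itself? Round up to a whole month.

5 months

Current payment = 95,500 × 5.5%/12 / (1 − (1+0.0045833)^−180) = £780.31.
Refinanced payment = 61,988.13 × 0.0038542 / (1 − (1+0.0038542)^−120) = £646.18.
Monthly savings = £780.31 − £646.18 = £134.13.
Break-even = £600.00 / £134.13 = 4.47 → 5 months.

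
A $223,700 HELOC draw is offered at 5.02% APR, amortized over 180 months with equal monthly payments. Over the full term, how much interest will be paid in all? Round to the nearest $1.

At 5.02% the monthly rate is 0.0041833, so the payment is 223,700 × 0.0041833 / (1 − 1.0041833^−180) = $1,771.34.
Total paid = 180 × $1,771.34 = $318,841.20; interest = $318,841.20 − $223,700 = $95,141.20.

$95,141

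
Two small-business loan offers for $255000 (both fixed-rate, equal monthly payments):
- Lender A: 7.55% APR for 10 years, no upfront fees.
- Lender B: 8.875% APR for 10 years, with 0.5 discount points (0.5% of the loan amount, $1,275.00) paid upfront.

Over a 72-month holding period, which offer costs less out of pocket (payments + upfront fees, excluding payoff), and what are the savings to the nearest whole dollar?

Lender A: monthly rate = 7.55%/12 = 0.0062917; payment = 255,000 × 0.0062917 / (1 − (1+0.0062917)^−120) = $3,033.55.
Lender B: at 8.875% the monthly rate is 0.0073958, so the payment is 255,000 × 0.0073958 / (1 − 1.0073958^−120) = $3,213.01.
Over 72 months: Lender A costs 72 × $3,033.55 = $218,415.60; Lender B costs 72 × $3,213.01 + $1,275.00 = $232,611.72.
Lender A is cheaper by $232,611.72 − $218,415.60 = $14,196.12.

Lender A by $14,196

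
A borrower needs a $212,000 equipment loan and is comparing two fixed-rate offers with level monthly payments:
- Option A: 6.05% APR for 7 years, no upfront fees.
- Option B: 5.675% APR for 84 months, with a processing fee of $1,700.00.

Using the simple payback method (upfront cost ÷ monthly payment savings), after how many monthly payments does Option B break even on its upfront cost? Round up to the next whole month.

Option A: at 6.05% the monthly rate is 0.0050417, so the payment is 212,000 × 0.0050417 / (1 − 1.0050417^−84) = $3,102.10.
Option B: monthly rate = 5.675%/12 = 0.0047292; payment = 212,000 × 0.0047292 / (1 − (1+0.0047292)^−84) = $3,064.09.
Monthly savings = $3,102.10 − $3,064.09 = $38.01.
Break-even = $1,700.00 / $38.01 = 44.73 → 45 months.

45 months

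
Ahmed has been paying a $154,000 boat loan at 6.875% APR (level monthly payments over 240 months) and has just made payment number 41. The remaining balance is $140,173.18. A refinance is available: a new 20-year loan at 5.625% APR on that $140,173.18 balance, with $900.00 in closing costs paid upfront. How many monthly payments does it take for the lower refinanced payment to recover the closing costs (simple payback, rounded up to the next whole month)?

5 months

Current payment = 154,000 × 6.875%/12 / (1 − (1+0.0057292)^−240) = $1,182.43.
Refinanced payment = 140,173.18 × 0.0046875 / (1 − (1+0.0046875)^−240) = $974.16.
Monthly savings = $1,182.43 − $974.16 = $208.27.
Break-even = $900.00 / $208.27 = 4.32 → 5 months.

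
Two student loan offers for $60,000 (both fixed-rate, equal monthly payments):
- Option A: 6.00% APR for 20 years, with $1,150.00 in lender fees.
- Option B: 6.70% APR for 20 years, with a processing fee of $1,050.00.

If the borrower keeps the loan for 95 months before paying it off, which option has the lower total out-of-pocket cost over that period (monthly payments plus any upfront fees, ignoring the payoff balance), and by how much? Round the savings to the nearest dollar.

Option A by $2,235

Option A: monthly rate = 6%/12 = 0.0050000; payment = 60,000 × 0.0050000 / (1 − (1+0.0050000)^−240) = $429.86.
Option B: at 6.70% the monthly rate is 0.0055833, so the payment is 60,000 × 0.0055833 / (1 − 1.0055833^−240) = $454.44.
Over 95 months: Option A costs 95 × $429.86 + $1,150.00 = $41,986.70; Option B costs 95 × $454.44 + $1,050.00 = $44,221.80.
Option A is cheaper by $44,221.80 − $41,986.70 = $2,235.10.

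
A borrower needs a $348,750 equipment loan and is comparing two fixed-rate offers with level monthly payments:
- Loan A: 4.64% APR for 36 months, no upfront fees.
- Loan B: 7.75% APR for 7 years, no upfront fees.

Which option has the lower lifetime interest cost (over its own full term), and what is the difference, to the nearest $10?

Loan A: at 4.64% the monthly rate is 0.0038667, so the payment is 348,750 × 0.0038667 / (1 − 1.0038667^−36) = $10,396.07.
Total interest on Loan A = 36 × $10,396.07 − $348,750 = $25,508.52.
Loan B: monthly rate = 7.75%/12 = 0.0064583; payment = 348,750 × 0.0064583 / (1 − (1+0.0064583)^−84) = $5,392.36.
Total interest on Loan B = 84 × $5,392.36 − $348,750 = $104,208.24.
Loan A is lower by $78,699.72.

Loan A by $78,700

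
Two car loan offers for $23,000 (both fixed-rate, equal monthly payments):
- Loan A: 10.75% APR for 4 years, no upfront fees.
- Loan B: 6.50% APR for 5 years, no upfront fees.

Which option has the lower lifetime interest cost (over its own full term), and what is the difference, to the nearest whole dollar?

Loan B by $1,398

Loan A: at 10.75% the monthly rate is 0.0089583, so the payment is 23,000 × 0.0089583 / (1 − 1.0089583^−48) = $591.66.
Total interest on Loan A = 48 × $591.66 − $23,000 = $5,399.68.
Loan B: monthly rate = 6.5%/12 = 0.0054167; payment = 23,000 × 0.0054167 / (1 − (1+0.0054167)^−60) = $450.02.
Total interest on Loan B = 60 × $450.02 − $23,000 = $4,001.20.
Loan B is lower by $1,398.48.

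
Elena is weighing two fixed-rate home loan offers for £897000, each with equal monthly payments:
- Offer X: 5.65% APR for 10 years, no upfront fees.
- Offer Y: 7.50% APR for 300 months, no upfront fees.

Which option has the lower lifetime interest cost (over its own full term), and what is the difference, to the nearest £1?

Offer X by £812,432

Offer X: monthly rate = 5.65%/12 = 0.0047083; payment = 897,000 × 0.0047083 / (1 − (1+0.0047083)^−120) = £9,801.61.
Total interest on Offer X = 120 × £9,801.61 − £897,000 = £279,193.20.
Offer Y: monthly rate = 7.5%/12 = 0.0062500; payment = 897,000 × 0.0062500 / (1 − (1+0.0062500)^−300) = £6,628.75.
Total interest on Offer Y = 300 × £6,628.75 − £897,000 = £1,091,625.00.
Offer X is lower by £812,431.80.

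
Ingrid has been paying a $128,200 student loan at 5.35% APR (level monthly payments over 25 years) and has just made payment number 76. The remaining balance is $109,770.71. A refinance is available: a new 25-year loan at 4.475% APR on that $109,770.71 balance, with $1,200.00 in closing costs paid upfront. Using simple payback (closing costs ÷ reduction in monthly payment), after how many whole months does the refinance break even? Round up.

8 months

Current payment = 128,200 × 5.35%/12 / (1 − (1+0.0044583)^−300) = $775.82.
Refinanced payment = 109,770.71 × 0.0037292 / (1 − (1+0.0037292)^−300) = $608.58.
Monthly savings = $775.82 − $608.58 = $167.24.
Break-even = $1,200.00 / $167.24 = 7.18 → 8 months.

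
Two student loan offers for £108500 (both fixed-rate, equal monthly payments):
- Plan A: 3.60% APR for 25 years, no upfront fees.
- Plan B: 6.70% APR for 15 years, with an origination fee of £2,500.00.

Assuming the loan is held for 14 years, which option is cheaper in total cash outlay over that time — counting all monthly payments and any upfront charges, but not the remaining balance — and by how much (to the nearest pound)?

Plan A by £71,062

Plan A: monthly rate = 3.6%/12 = 0.0030000; payment = 108,500 × 0.0030000 / (1 − (1+0.0030000)^−300) = £549.01.
Plan B: monthly rate = 6.7%/12 = 0.0055833; payment = 108,500 × 0.0055833 / (1 − (1+0.0055833)^−180) = £957.12.
Over 168 months: Plan A costs 168 × £549.01 = £92,233.68; Plan B costs 168 × £957.12 + £2,500.00 = £163,296.16.
Plan A is cheaper by £163,296.16 − £92,233.68 = £71,062.48.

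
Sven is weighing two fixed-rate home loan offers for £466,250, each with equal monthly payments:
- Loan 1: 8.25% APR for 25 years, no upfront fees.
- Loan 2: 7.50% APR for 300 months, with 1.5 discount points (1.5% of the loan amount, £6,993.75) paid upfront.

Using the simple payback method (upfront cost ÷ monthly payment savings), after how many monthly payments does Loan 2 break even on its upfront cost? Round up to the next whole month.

Loan 1: monthly rate = 8.25%/12 = 0.0068750; payment = 466,250 × 0.0068750 / (1 − (1+0.0068750)^−300) = £3,676.15.
Loan 2: at 7.50% the monthly rate is 0.0062500, so the payment is 466,250 × 0.0062500 / (1 − 1.0062500^−300) = £3,445.55.
Monthly savings = £3,676.15 − £3,445.55 = £230.60.
Break-even = £6,993.75 / £230.60 = 30.33 → 31 months.

31 months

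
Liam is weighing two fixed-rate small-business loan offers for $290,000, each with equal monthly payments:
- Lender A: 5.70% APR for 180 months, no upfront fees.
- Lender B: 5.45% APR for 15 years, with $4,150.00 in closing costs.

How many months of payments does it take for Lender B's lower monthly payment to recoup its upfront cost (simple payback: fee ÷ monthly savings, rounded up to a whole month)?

Lender A: at 5.70% the monthly rate is 0.0047500, so the payment is 290,000 × 0.0047500 / (1 − 1.0047500^−180) = $2,400.43.
Lender B: at 5.45% the monthly rate is 0.0045417, so the payment is 290,000 × 0.0045417 / (1 − 1.0045417^−180) = $2,361.85.
Monthly savings = $2,400.43 − $2,361.85 = $38.58.
Break-even = $4,150.00 / $38.58 = 107.57 → 108 months.

108 months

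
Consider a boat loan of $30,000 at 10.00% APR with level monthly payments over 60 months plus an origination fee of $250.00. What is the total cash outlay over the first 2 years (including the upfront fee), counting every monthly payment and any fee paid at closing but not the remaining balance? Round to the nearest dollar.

$15,548

Monthly rate = 10%/12 = 0.0083333; payment = 30,000 × 0.0083333 / (1 − (1+0.0083333)^−60) = $637.41.
Total outlay = 24 × $637.41 + $250.00 = $15,547.84.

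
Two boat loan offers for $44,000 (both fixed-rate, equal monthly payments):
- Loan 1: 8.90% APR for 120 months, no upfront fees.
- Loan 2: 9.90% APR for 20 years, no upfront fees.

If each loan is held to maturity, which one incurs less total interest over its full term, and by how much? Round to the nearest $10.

Loan 1 by $34,610

Loan 1: monthly rate = 8.9%/12 = 0.0074167; payment = 44,000 × 0.0074167 / (1 − (1+0.0074167)^−120) = $554.99.
Total interest on Loan 1 = 120 × $554.99 − $44,000 = $22,598.80.
Loan 2: at 9.90% the monthly rate is 0.0082500, so the payment is 44,000 × 0.0082500 / (1 − 1.0082500^−240) = $421.70.
Total interest on Loan 2 = 240 × $421.70 − $44,000 = $57,208.00.
Loan 1 is lower by $34,609.20.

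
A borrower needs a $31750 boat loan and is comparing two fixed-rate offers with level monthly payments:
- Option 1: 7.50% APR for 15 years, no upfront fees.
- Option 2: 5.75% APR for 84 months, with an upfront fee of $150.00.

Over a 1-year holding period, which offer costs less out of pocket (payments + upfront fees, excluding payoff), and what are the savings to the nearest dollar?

Option 1 by $2,138

Option 1: monthly rate = 7.5%/12 = 0.0062500; payment = 31,750 × 0.0062500 / (1 − (1+0.0062500)^−180) = $294.33.
Option 2: at 5.75% the monthly rate is 0.0047917, so the payment is 31,750 × 0.0047917 / (1 − 1.0047917^−84) = $460.03.
Over 12 months: Option 1 costs 12 × $294.33 = $3,531.96; Option 2 costs 12 × $460.03 + $150.00 = $5,670.36.
Option 1 is cheaper by $5,670.36 − $3,531.96 = $2,138.40.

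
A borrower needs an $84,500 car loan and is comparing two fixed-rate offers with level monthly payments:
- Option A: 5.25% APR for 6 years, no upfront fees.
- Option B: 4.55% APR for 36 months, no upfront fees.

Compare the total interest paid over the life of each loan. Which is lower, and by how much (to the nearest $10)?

Option B by $8,130

Option A: at 5.25% the monthly rate is 0.0043750, so the payment is 84,500 × 0.0043750 / (1 − 1.0043750^−72) = $1,370.69.
Total interest on Option A = 72 × $1,370.69 − $84,500 = $14,189.68.
Option B: at 4.55% the monthly rate is 0.0037917, so the payment is 84,500 × 0.0037917 / (1 − 1.0037917^−36) = $2,515.50.
Total interest on Option B = 36 × $2,515.50 − $84,500 = $6,058.00.
Option B is lower by $8,131.68.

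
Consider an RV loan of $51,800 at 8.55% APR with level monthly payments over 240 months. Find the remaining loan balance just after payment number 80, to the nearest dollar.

With monthly rate i = 8.55%/12 = 0.0071250, the balance after k of n payments is P · [(1+i)^n − (1+i)^k] / [(1+i)^n − 1].
(1+0.0071250)^240 = 5.49554029 and (1+0.0071250)^80 = 1.76469694, so the balance is 51,800 × (5.49554029 − 1.76469694) / (5.49554029 − 1) = $42,988.76.

$42,989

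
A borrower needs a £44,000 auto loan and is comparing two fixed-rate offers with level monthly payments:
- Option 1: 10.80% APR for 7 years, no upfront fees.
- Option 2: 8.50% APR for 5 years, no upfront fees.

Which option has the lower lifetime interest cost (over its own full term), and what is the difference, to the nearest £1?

Option 2 by £8,733

Option 1: at 10.80% the monthly rate is 0.0090000, so the payment is 44,000 × 0.0090000 / (1 − 1.0090000^−84) = £748.77.
Total interest on Option 1 = 84 × £748.77 − £44,000 = £18,896.68.
Option 2: at 8.50% the monthly rate is 0.0070833, so the payment is 44,000 × 0.0070833 / (1 − 1.0070833^−60) = £902.73.
Total interest on Option 2 = 60 × £902.73 − £44,000 = £10,163.80.
Option 2 is lower by £8,732.88.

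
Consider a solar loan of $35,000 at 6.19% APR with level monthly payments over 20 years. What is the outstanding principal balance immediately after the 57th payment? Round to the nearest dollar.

$30,107

With monthly rate i = 6.19%/12 = 0.0051583, the balance after k of n payments is P · [(1+i)^n − (1+i)^k] / [(1+i)^n − 1].
(1+0.0051583)^240 = 3.43775255 and (1+0.0051583)^57 = 1.34080376, so the balance is 35,000 × (3.43775255 − 1.34080376) / (3.43775255 − 1) = $30,106.91.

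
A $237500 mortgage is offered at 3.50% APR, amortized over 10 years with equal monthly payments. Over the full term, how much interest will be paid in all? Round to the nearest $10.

Monthly rate = 3.5%/12 = 0.0029167; payment = 237,500 × 0.0029167 / (1 − (1+0.0029167)^−120) = $2,348.54.
Total paid = 120 × $2,348.54 = $281,824.80; interest = $281,824.80 − $237,500 = $44,324.80.

$44,320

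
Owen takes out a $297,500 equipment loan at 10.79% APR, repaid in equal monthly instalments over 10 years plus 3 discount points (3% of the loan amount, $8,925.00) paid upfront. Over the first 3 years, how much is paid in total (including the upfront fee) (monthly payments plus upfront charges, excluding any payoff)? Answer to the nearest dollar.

$155,185

Monthly rate = 10.79%/12 = 0.0089917; payment = 297,500 × 0.0089917 / (1 − (1+0.0089917)^−120) = $4,062.78.
Total outlay = 36 × $4,062.78 + $8,925.00 = $155,185.08.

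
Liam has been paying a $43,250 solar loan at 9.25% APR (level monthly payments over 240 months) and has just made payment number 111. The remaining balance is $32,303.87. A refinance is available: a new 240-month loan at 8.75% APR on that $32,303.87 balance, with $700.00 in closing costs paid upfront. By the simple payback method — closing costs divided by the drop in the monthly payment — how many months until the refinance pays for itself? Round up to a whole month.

Current payment = 43,250 × 9.25%/12 / (1 − (1+0.0077083)^−240) = $396.11.
Refinanced payment = 32,303.87 × 0.0072917 / (1 − (1+0.0072917)^−240) = $285.47.
Monthly savings = $396.11 − $285.47 = $110.64.
Break-even = $700.00 / $110.64 = 6.33 → 7 months.

7 months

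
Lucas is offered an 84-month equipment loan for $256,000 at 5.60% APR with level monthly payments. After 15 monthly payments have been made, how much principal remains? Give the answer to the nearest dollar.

$217,308

With monthly rate i = 5.6%/12 = 0.0046667, the balance after k of n payments is P · [(1+i)^n − (1+i)^k] / [(1+i)^n − 1].
(1+0.0046667)^84 = 1.47858887 and (1+0.0046667)^15 = 1.07233356, so the balance is 256,000 × (1.47858887 − 1.07233356) / (1.47858887 − 1) = $217,308.35.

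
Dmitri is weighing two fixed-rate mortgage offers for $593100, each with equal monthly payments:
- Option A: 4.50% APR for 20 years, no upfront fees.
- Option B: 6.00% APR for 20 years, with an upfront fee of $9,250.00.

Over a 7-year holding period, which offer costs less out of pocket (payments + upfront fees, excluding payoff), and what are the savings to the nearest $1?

Option A: monthly rate = 4.5%/12 = 0.0037500; payment = 593,100 × 0.0037500 / (1 − (1+0.0037500)^−240) = $3,752.24.
Option B: at 6.00% the monthly rate is 0.0050000, so the payment is 593,100 × 0.0050000 / (1 − 1.0050000^−240) = $4,249.15.
Over 84 months: Option A costs 84 × $3,752.24 = $315,188.16; Option B costs 84 × $4,249.15 + $9,250.00 = $366,178.60.
Option A is cheaper by $366,178.60 − $315,188.16 = $50,990.44.

Option A by $50,990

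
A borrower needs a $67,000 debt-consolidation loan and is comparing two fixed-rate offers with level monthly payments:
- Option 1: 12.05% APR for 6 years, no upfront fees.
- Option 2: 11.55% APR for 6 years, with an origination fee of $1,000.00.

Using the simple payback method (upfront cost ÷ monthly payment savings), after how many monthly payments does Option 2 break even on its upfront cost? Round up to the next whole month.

58 months

Option 1: monthly rate = 12.05%/12 = 0.0100417; payment = 67,000 × 0.0100417 / (1 − (1+0.0100417)^−72) = $1,311.61.
Option 2: monthly rate = 11.55%/12 = 0.0096250; payment = 67,000 × 0.0096250 / (1 − (1+0.0096250)^−72) = $1,294.24.
Monthly savings = $1,311.61 − $1,294.24 = $17.37.
Break-even = $1,000.00 / $17.37 = 57.57 → 58 months.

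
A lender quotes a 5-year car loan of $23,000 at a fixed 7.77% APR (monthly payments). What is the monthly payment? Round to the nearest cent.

$463.83

Monthly rate = 7.77%/12 = 0.0064750; payment = 23,000 × 0.0064750 / (1 − (1+0.0064750)^−60) = $463.83.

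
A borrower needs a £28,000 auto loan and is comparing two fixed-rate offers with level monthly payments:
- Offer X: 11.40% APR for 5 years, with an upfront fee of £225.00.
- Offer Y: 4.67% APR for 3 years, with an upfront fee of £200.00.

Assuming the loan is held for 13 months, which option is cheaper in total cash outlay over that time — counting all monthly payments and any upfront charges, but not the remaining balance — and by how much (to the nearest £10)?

Offer X: at 11.40% the monthly rate is 0.0095000, so the payment is 28,000 × 0.0095000 / (1 − 1.0095000^−60) = £614.39.
Offer Y: monthly rate = 4.67%/12 = 0.0038917; payment = 28,000 × 0.0038917 / (1 − (1+0.0038917)^−36) = £835.04.
Over 13 months: Offer X costs 13 × £614.39 + £225.00 = £8,212.07; Offer Y costs 13 × £835.04 + £200.00 = £11,055.52.
Offer X is cheaper by £11,055.52 − £8,212.07 = £2,843.45.

Offer X by £2,840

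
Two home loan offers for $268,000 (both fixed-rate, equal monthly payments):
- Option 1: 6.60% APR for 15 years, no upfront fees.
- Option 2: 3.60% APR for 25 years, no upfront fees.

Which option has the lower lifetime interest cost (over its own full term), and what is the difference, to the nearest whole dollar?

Option 1: at 6.60% the monthly rate is 0.0055000, so the payment is 268,000 × 0.0055000 / (1 − 1.0055000^−180) = $2,349.33.
Total interest on Option 1 = 180 × $2,349.33 − $268,000 = $154,879.40.
Option 2: monthly rate = 3.6%/12 = 0.0030000; payment = 268,000 × 0.0030000 / (1 − (1+0.0030000)^−300) = $1,356.09.
Total interest on Option 2 = 300 × $1,356.09 − $268,000 = $138,827.00.
Option 2 is lower by $16,052.40.

Option 2 by $16,052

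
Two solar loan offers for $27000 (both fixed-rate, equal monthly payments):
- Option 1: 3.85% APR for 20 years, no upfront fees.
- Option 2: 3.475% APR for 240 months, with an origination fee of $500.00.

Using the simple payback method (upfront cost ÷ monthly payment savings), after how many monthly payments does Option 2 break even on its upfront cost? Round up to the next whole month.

Option 1: monthly rate = 3.85%/12 = 0.0032083; payment = 27,000 × 0.0032083 / (1 − (1+0.0032083)^−240) = $161.49.
Option 2: at 3.475% the monthly rate is 0.0028958, so the payment is 27,000 × 0.0028958 / (1 − 1.0028958^−240) = $156.24.
Monthly savings = $161.49 − $156.24 = $5.25.
Break-even = $500.00 / $5.25 = 95.24 → 96 months.

96 months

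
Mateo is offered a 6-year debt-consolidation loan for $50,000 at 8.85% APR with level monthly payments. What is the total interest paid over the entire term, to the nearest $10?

At 8.85% the monthly rate is 0.0073750, so the payment is 50,000 × 0.0073750 / (1 − 1.0073750^−72) = $897.56.
Total paid = 72 × $897.56 = $64,624.32; interest = $64,624.32 − $50,000 = $14,624.32.

$14,620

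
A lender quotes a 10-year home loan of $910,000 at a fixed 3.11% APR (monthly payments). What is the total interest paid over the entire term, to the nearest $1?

At 3.11% the monthly rate is 0.0025917, so the payment is 910,000 × 0.0025917 / (1 − 1.0025917^−120) = $8,833.31.
Total paid = 120 × $8,833.31 = $1,059,997.20; interest = $1,059,997.20 − $910,000 = $149,997.20.

$149,997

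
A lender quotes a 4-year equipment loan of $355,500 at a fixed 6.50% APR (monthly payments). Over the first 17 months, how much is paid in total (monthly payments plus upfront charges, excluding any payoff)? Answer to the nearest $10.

Monthly rate = 6.5%/12 = 0.0054167; payment = 355,500 × 0.0054167 / (1 − (1+0.0054167)^−48) = $8,430.67.
Total outlay = 17 × $8,430.67 = $143,321.39.

$143,320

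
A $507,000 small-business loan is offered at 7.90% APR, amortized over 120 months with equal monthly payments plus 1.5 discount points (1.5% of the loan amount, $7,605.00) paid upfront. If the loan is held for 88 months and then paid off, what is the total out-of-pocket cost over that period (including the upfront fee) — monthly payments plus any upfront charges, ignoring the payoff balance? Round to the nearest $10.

Monthly rate = 7.9%/12 = 0.0065833; payment = 507,000 × 0.0065833 / (1 − (1+0.0065833)^−120) = $6,124.55.
Total outlay = 88 × $6,124.55 + $7,605.00 = $546,565.40.

$546,570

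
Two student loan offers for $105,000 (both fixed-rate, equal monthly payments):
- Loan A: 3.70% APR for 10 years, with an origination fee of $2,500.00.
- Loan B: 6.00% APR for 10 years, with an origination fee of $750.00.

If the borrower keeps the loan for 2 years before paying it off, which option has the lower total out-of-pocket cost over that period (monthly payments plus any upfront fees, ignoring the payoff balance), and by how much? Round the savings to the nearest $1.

Loan A by $1,071

Loan A: at 3.70% the monthly rate is 0.0030833, so the payment is 105,000 × 0.0030833 / (1 − 1.0030833^−120) = $1,048.17.
Loan B: monthly rate = 6%/12 = 0.0050000; payment = 105,000 × 0.0050000 / (1 − (1+0.0050000)^−120) = $1,165.72.
Over 24 months: Loan A costs 24 × $1,048.17 + $2,500.00 = $27,656.08; Loan B costs 24 × $1,165.72 + $750.00 = $28,727.28.
Loan A is cheaper by $28,727.28 − $27,656.08 = $1,071.20.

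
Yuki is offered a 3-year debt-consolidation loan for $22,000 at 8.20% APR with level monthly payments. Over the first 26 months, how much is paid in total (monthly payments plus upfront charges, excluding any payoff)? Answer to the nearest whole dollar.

Monthly rate = 8.2%/12 = 0.0068333; payment = 22,000 × 0.0068333 / (1 − (1+0.0068333)^−36) = $691.43.
Total outlay = 26 × $691.43 = $17,977.18.

$17,977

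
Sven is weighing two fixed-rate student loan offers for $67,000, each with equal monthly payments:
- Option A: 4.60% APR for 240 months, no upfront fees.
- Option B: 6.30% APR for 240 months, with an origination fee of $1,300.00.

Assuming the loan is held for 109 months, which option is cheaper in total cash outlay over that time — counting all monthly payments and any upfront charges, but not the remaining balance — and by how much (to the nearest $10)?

Option A by $8,300

Option A: monthly rate = 4.6%/12 = 0.0038333; payment = 67,000 × 0.0038333 / (1 − (1+0.0038333)^−240) = $427.50.
Option B: at 6.30% the monthly rate is 0.0052500, so the payment is 67,000 × 0.0052500 / (1 − 1.0052500^−240) = $491.68.
Over 109 months: Option A costs 109 × $427.50 = $46,597.50; Option B costs 109 × $491.68 + $1,300.00 = $54,893.12.
Option A is cheaper by $54,893.12 − $46,597.50 = $8,295.62.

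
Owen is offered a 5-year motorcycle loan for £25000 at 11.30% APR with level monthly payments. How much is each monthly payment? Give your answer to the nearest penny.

£547.31

At 11.30% the monthly rate is 0.0094167, so the payment is 25,000 × 0.0094167 / (1 − 1.0094167^−60) = £547.31.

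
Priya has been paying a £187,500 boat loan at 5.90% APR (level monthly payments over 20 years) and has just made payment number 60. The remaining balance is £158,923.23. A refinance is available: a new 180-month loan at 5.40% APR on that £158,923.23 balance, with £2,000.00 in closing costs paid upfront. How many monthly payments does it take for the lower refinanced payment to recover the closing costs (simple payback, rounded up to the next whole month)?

Current payment = 187,500 × 5.9%/12 / (1 − (1+0.0049167)^−240) = £1,332.51.
Refinanced payment = 158,923.23 × 0.0045000 / (1 − (1+0.0045000)^−180) = £1,290.12.
Monthly savings = £1,332.51 − £1,290.12 = £42.39.
Break-even = £2,000.00 / £42.39 = 47.18 → 48 months.

48 months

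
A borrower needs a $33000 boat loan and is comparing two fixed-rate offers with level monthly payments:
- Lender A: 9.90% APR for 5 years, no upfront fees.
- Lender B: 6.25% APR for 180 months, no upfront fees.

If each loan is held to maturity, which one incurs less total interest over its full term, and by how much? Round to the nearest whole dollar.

Lender A: at 9.90% the monthly rate is 0.0082500, so the payment is 33,000 × 0.0082500 / (1 − 1.0082500^−60) = $699.53.
Total interest on Lender A = 60 × $699.53 − $33,000 = $8,971.80.
Lender B: monthly rate = 6.25%/12 = 0.0052083; payment = 33,000 × 0.0052083 / (1 − (1+0.0052083)^−180) = $282.95.
Total interest on Lender B = 180 × $282.95 − $33,000 = $17,931.00.
Lender A is lower by $8,959.20.

Lender A by $8,959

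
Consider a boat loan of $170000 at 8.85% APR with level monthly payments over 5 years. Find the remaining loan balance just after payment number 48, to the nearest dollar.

With monthly rate i = 8.85%/12 = 0.0073750, the balance after k of n payments is P · [(1+i)^n − (1+i)^k] / [(1+i)^n − 1].
(1+0.0073750)^60 = 1.55406839 and (1+0.0073750)^48 = 1.42290564, so the balance is 170,000 × (1.55406839 − 1.42290564) / (1.55406839 − 1) = $40,243.53.

$40,244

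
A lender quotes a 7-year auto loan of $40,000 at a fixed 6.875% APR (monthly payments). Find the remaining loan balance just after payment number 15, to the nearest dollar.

$34,189

With monthly rate i = 6.875%/12 = 0.0057292, the balance after k of n payments is P · [(1+i)^n − (1+i)^k] / [(1+i)^n − 1].
(1+0.0057292)^84 = 1.61587509 and (1+0.0057292)^15 = 1.08947100, so the balance is 40,000 × (1.61587509 − 1.08947100) / (1.61587509 − 1) = $34,189.02.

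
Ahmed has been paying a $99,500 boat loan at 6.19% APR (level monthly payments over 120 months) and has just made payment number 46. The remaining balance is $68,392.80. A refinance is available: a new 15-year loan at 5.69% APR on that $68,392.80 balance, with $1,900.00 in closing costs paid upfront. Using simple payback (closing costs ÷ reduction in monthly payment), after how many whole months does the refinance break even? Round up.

4 months

Current payment = 99,500 × 6.19%/12 / (1 − (1+0.0051583)^−120) = $1,114.17.
Refinanced payment = 68,392.80 × 0.0047417 / (1 − (1+0.0047417)^−180) = $565.75.
Monthly savings = $1,114.17 − $565.75 = $548.42.
Break-even = $1,900.00 / $548.42 = 3.46 → 4 months.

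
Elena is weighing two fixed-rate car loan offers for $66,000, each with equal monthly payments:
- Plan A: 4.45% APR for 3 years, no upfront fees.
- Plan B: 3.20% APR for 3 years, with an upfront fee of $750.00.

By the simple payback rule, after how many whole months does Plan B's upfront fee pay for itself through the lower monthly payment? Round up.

Plan A: monthly rate = 4.45%/12 = 0.0037083; payment = 66,000 × 0.0037083 / (1 − (1+0.0037083)^−36) = $1,961.82.
Plan B: monthly rate = 3.2%/12 = 0.0026667; payment = 66,000 × 0.0026667 / (1 − (1+0.0026667)^−36) = $1,925.18.
Monthly savings = $1,961.82 − $1,925.18 = $36.64.
Break-even = $750.00 / $36.64 = 20.47 → 21 months.

21 months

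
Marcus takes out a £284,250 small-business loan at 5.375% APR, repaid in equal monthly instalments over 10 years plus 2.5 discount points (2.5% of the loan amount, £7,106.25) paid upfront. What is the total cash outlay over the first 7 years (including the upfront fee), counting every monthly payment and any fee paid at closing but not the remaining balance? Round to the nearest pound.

Monthly rate = 5.375%/12 = 0.0044792; payment = 284,250 × 0.0044792 / (1 − (1+0.0044792)^−120) = £3,067.28.
Total outlay = 84 × £3,067.28 + £7,106.25 = £264,757.77.

£264,758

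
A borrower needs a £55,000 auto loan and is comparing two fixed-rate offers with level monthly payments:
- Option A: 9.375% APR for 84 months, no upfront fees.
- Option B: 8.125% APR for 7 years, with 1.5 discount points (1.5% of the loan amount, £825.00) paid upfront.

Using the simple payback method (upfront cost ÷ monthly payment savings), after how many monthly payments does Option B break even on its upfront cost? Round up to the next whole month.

Option A: monthly rate = 9.375%/12 = 0.0078125; payment = 55,000 × 0.0078125 / (1 − (1+0.0078125)^−84) = £895.40.
Option B: monthly rate = 8.125%/12 = 0.0067708; payment = 55,000 × 0.0067708 / (1 − (1+0.0067708)^−84) = £860.67.
Monthly savings = £895.40 − £860.67 = £34.73.
Break-even = £825.00 / £34.73 = 23.75 → 24 months.

24 months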